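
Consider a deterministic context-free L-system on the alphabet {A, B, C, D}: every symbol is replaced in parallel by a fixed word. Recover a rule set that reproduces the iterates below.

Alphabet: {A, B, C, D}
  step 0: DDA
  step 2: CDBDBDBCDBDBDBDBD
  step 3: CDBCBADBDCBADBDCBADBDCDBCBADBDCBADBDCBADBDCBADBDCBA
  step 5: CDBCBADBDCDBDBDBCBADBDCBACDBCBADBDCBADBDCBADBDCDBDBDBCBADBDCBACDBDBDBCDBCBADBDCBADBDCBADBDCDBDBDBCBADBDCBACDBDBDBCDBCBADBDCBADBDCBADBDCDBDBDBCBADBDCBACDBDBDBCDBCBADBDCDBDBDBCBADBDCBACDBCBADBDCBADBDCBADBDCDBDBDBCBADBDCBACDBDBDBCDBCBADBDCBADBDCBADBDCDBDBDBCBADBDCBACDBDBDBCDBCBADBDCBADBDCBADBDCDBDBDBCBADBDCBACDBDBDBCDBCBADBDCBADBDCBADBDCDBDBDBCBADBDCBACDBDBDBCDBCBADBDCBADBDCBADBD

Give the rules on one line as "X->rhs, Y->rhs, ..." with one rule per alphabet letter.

A->B, B->DBD, C->CDB, D->CBA

  step 2 ⇒ step 3: CDBDBDBCDBDBDBDBD ⇒ CDB·CBA·DBD·CBA·DBD·CBA·DBD·CDB·CBA·DBD·CBA·DBD·CBA·DBD·CBA·DBD·CBA
    B ↦ DBD
    C ↦ CDB
    D ↦ CBA
    A ↦ B  (constrained at step 0)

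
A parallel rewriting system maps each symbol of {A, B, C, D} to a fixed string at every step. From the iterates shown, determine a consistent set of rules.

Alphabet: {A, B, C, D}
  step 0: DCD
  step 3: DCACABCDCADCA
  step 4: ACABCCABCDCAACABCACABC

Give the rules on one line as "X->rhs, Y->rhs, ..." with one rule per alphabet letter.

A->BC, B->D, C->CA, D->A

  step 3 ⇒ step 4: DCACABCDCADCA ⇒ A·CA·BC·CA·BC·D·CA·A·CA·BC·A·CA·BC
    A ↦ BC
    B ↦ D
    C ↦ CA
    D ↦ A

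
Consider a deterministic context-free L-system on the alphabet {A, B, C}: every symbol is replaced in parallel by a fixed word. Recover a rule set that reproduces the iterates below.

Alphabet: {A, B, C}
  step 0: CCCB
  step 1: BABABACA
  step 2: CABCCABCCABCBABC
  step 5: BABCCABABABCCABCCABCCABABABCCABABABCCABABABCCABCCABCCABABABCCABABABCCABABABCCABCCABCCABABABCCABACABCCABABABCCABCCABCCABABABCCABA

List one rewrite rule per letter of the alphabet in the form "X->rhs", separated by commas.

  step 1 ⇒ step 2: BABABACA ⇒ CA·BC·CA·BC·CA·BC·BA·BC
    A ↦ BC
    B ↦ CA
    C ↦ BA

A->BC, B->CA, C->BA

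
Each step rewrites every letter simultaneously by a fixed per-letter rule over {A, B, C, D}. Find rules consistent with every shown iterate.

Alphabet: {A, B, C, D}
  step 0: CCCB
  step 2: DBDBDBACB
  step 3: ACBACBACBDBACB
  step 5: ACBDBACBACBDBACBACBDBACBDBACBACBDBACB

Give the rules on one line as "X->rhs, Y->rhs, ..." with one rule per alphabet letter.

A->DB, B->CB, C->A, D->A

  step 2 ⇒ step 3: DBDBDBACB ⇒ A·CB·A·CB·A·CB·DB·A·CB
    A ↦ DB
    B ↦ CB
    C ↦ A
    D ↦ A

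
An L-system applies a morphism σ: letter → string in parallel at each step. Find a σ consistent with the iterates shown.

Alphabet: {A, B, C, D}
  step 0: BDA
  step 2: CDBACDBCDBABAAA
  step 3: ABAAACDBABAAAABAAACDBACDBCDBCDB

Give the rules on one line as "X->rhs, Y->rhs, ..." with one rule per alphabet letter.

A->CDB, B->A, C->A, D->BAA

  step 2 ⇒ step 3: CDBACDBCDBABAAA ⇒ A·BAA·A·CDB·A·BAA·A·A·BAA·A·CDB·A·CDB·CDB·CDB
    A ↦ CDB
    B ↦ A
    C ↦ A
    D ↦ BAA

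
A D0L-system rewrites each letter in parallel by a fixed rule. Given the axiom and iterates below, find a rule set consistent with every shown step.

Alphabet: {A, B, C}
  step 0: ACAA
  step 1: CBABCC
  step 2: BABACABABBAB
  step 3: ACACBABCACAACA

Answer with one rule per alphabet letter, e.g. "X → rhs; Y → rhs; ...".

A->C, B->A, C->BAB

  step 2 ⇒ step 3: BABACABABBAB ⇒ A·C·A·C·BAB·C·A·C·A·A·C·A
    A ↦ C
    B ↦ A
    C ↦ BAB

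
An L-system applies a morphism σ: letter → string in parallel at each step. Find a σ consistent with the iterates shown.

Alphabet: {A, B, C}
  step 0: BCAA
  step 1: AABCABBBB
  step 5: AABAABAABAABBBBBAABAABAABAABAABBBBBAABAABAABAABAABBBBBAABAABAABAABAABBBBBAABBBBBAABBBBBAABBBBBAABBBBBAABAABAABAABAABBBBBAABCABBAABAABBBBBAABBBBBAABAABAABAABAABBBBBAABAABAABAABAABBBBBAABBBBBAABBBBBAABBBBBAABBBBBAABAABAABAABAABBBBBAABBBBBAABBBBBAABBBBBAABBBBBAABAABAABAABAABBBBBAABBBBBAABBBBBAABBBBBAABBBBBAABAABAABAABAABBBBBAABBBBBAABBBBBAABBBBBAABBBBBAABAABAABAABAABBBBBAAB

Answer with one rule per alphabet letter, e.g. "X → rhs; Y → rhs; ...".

  step 0 ⇒ step 1: BCAA ⇒ AAB·CA·BB·BB
    A ↦ BB
    B ↦ AAB
    C ↦ CA

A->BB, B->AAB, C->CA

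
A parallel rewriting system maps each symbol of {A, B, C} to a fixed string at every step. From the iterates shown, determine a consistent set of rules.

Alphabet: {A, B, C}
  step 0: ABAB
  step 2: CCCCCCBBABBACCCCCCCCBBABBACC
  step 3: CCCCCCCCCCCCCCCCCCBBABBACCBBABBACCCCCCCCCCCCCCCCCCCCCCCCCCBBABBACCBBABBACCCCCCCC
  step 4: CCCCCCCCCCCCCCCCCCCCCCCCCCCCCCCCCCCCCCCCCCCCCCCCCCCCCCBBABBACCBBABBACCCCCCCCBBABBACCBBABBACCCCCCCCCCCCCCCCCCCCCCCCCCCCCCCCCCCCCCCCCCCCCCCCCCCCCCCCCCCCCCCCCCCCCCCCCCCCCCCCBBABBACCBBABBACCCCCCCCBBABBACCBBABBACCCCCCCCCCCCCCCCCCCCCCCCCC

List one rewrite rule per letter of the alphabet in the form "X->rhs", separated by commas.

  step 3 ⇒ step 4: CCCCCCCCCCCCCCCCCCBBABBACCBBABBACCCCCCCCCCCCCCCCCCCCCCCCCCBBABBACCBBABBACCCCCCCC ⇒ CCC·CCC·CCC·CCC·CCC·CCC·CCC·CCC·CCC·CCC·CCC·CCC·CCC·CCC·CCC·CCC·CCC·CCC·BBA·BBA·CC·BBA·BBA·CC·CCC·CCC·BBA·BBA·CC·BBA·BBA·CC·CCC·CCC·CCC·CCC·CCC·CCC·CCC·CCC·CCC·CCC·CCC·CCC·CCC·CCC·CCC·CCC·CCC·CCC·CCC·CCC·CCC·CCC·CCC·CCC·CCC·CCC·BBA·BBA·CC·BBA·BBA·CC·CCC·CCC·BBA·BBA·CC·BBA·BBA·CC·CCC·CCC·CCC·CCC·CCC·CCC·CCC·CCC
    A ↦ CC
    B ↦ BBA
    C ↦ CCC

A->CC, B->BBA, C->CCC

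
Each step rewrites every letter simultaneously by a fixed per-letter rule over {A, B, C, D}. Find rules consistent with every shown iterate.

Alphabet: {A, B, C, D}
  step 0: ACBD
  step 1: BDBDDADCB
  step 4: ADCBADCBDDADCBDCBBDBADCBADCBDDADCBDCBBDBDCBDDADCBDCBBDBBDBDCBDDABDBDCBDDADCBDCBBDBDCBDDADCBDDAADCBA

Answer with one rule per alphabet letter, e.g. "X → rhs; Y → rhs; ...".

A->BDB, B->A, C->DD, D->DCB

  step 0 ⇒ step 1: ACBD ⇒ BDB·DD·A·DCB
    A ↦ BDB
    B ↦ A
    C ↦ DD
    D ↦ DCB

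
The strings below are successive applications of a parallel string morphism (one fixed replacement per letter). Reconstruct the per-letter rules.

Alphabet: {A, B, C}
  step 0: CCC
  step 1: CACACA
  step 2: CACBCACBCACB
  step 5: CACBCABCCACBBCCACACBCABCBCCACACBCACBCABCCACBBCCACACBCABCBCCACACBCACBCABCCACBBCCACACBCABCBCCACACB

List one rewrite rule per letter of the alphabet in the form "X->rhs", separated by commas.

A->CB, B->BC, C->CA

  step 1 ⇒ step 2: CACACA ⇒ CA·CB·CA·CB·CA·CB
    A ↦ CB
    C ↦ CA
    B ↦ BC  (constrained at step 2)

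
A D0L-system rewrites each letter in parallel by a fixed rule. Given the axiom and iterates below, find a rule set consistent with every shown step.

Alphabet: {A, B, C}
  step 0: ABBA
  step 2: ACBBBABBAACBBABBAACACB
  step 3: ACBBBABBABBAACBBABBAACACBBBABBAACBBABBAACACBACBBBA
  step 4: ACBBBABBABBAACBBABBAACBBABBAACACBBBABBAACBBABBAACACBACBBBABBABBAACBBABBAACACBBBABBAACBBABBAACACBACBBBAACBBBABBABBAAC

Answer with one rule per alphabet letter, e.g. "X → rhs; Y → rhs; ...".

  step 3 ⇒ step 4: ACBBBABBABBAACBBABBAACACBBBABBAACBBABBAACACBACBBBA ⇒ AC·B·BBA·BBA·BBA·AC·BBA·BBA·AC·BBA·BBA·AC·AC·B·BBA·BBA·AC·BBA·BBA·AC·AC·B·AC·B·BBA·BBA·BBA·AC·BBA·BBA·AC·AC·B·BBA·BBA·AC·BBA·BBA·AC·AC·B·AC·B·BBA·AC·B·BBA·BBA·BBA·AC
    A ↦ AC
    B ↦ BBA
    C ↦ B

A->AC, B->BBA, C->B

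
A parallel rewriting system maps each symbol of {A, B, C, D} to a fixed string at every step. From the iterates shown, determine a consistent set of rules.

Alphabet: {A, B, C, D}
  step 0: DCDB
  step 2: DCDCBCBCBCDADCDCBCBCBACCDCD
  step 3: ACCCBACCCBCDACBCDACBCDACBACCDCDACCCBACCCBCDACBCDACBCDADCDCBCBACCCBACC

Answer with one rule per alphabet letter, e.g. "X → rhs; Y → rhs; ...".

A->DCD, B->CDA, C->CB, D->ACC

  step 2 ⇒ step 3: DCDCBCBCBCDADCDCBCBCBACCDCD ⇒ ACC·CB·ACC·CB·CDA·CB·CDA·CB·CDA·CB·ACC·DCD·ACC·CB·ACC·CB·CDA·CB·CDA·CB·CDA·DCD·CB·CB·ACC·CB·ACC
    A ↦ DCD
    B ↦ CDA
    C ↦ CB
    D ↦ ACC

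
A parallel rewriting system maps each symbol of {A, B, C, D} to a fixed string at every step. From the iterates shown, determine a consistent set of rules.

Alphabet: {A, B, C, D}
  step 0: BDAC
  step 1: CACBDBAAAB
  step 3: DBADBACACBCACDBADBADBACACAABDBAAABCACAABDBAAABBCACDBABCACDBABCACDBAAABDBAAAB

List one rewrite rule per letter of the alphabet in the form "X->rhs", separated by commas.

A->DBA, B->CAC, C->AAB, D->B

  step 0 ⇒ step 1: BDAC ⇒ CAC·B·DBA·AAB
    A ↦ DBA
    B ↦ CAC
    C ↦ AAB
    D ↦ B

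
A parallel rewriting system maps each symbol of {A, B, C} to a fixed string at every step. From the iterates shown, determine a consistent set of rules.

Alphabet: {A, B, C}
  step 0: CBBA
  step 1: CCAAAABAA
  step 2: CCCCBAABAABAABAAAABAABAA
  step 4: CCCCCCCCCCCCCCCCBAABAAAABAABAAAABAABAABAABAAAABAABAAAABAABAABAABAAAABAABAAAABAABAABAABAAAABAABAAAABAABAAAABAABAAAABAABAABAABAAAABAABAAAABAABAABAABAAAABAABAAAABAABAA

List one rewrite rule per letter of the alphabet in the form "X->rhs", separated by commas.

  step 1 ⇒ step 2: CCAAAABAA ⇒ CC·CC·BAA·BAA·BAA·BAA·AA·BAA·BAA
    A ↦ BAA
    B ↦ AA
    C ↦ CC

A->BAA, B->AA, C->CC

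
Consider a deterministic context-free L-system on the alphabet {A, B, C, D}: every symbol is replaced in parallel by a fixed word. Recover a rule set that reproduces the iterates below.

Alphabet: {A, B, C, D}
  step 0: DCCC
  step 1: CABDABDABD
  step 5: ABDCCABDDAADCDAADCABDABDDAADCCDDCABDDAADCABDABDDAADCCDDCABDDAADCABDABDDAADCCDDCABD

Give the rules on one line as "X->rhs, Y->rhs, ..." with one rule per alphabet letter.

A->D, B->AAD, C->ABD, D->C

  step 0 ⇒ step 1: DCCC ⇒ C·ABD·ABD·ABD
    C ↦ ABD
    D ↦ C
    A ↦ D  (constrained at step 1)
    B ↦ AAD  (constrained at step 1)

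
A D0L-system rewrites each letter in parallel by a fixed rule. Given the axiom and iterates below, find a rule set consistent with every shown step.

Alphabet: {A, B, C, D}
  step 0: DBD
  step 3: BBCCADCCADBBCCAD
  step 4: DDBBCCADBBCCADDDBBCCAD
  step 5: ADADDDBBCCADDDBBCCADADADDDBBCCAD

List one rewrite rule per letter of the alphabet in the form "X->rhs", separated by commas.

A->CC, B->D, C->B, D->AD

  step 4 ⇒ step 5: DDBBCCADBBCCADDDBBCCAD ⇒ AD·AD·D·D·B·B·CC·AD·D·D·B·B·CC·AD·AD·AD·D·D·B·B·CC·AD
    A ↦ CC
    B ↦ D
    C ↦ B
    D ↦ AD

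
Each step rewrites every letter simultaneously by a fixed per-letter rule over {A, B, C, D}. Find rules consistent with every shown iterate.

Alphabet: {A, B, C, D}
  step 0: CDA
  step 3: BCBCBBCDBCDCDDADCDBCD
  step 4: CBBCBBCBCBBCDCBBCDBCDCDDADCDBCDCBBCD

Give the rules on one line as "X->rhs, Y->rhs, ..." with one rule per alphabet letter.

  step 3 ⇒ step 4: BCBCBBCDBCDCDDADCDBCD ⇒ CB·B·CB·B·CB·CB·B·CD·CB·B·CD·B·CD·CD·DAD·CD·B·CD·CB·B·CD
    A ↦ DAD
    B ↦ CB
    C ↦ B
    D ↦ CD

A->DAD, B->CB, C->B, D->CD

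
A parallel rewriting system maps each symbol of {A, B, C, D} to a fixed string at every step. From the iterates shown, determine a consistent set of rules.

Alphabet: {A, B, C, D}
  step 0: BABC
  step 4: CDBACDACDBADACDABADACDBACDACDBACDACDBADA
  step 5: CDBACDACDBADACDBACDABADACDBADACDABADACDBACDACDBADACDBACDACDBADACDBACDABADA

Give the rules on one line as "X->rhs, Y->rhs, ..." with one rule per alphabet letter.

  step 4 ⇒ step 5: CDBACDACDBADACDABADACDBACDACDBACDACDBADA ⇒ CD·BA·C·DA·CD·BA·DA·CD·BA·C·DA·BA·DA·CD·BA·DA·C·DA·BA·DA·CD·BA·C·DA·CD·BA·DA·CD·BA·C·DA·CD·BA·DA·CD·BA·C·DA·BA·DA
    A ↦ DA
    B ↦ C
    C ↦ CD
    D ↦ BA

A->DA, B->C, C->CD, D->BA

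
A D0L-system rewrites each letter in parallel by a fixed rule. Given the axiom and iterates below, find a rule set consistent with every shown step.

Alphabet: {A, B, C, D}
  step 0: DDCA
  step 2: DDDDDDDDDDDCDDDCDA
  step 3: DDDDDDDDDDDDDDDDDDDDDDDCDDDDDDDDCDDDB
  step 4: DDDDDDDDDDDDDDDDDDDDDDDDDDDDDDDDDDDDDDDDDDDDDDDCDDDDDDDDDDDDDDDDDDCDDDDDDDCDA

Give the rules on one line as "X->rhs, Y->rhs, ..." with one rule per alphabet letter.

A->B, B->CDA, C->DCD, D->DD

  step 3 ⇒ step 4: DDDDDDDDDDDDDDDDDDDDDDDCDDDDDDDDCDDDB ⇒ DD·DD·DD·DD·DD·DD·DD·DD·DD·DD·DD·DD·DD·DD·DD·DD·DD·DD·DD·DD·DD·DD·DD·DCD·DD·DD·DD·DD·DD·DD·DD·DD·DCD·DD·DD·DD·CDA
    B ↦ CDA
    C ↦ DCD
    D ↦ DD
  step 2 ⇒ step 3: DDDDDDDDDDDCDDDCDA ⇒ DD·DD·DD·DD·DD·DD·DD·DD·DD·DD·DD·DCD·DD·DD·DD·DCD·DD·B
    A ↦ B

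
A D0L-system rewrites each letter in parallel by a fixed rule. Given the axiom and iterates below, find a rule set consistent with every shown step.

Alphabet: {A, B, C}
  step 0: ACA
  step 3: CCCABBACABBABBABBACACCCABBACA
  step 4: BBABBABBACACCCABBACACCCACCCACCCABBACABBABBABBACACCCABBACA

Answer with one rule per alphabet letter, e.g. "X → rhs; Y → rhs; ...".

  step 3 ⇒ step 4: CCCABBACABBABBABBACACCCABBACA ⇒ BBA·BBA·BBA·CA·C·C·CA·BBA·CA·C·C·CA·C·C·CA·C·C·CA·BBA·CA·BBA·BBA·BBA·CA·C·C·CA·BBA·CA
    A ↦ CA
    B ↦ C
    C ↦ BBA

A->CA, B->C, C->BBA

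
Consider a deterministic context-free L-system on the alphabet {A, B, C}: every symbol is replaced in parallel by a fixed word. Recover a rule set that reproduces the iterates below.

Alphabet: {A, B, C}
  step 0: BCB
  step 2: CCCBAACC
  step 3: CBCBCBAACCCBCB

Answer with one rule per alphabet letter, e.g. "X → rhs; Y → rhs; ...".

A->C, B->AA, C->CB

  step 2 ⇒ step 3: CCCBAACC ⇒ CB·CB·CB·AA·C·C·CB·CB
    A ↦ C
    B ↦ AA
    C ↦ CB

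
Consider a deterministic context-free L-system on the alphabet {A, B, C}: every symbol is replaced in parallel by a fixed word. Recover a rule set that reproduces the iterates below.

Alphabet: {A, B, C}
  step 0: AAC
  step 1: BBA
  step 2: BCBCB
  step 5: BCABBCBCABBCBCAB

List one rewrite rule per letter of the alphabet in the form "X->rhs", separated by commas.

  step 1 ⇒ step 2: BBA ⇒ BC·BC·B
    A ↦ B
    B ↦ BC
  step 0 ⇒ step 1: AAC ⇒ B·B·A
    C ↦ A

A->B, B->BC, C->A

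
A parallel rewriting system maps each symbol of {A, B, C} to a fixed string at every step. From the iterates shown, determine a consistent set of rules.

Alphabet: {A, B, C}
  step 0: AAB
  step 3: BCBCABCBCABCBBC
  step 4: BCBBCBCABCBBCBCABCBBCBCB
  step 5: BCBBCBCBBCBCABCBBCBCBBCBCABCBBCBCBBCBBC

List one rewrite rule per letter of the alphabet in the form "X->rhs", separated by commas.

  step 4 ⇒ step 5: BCBBCBCABCBBCBCABCBBCBCB ⇒ BC·B·BC·BC·B·BC·B·CA·BC·B·BC·BC·B·BC·B·CA·BC·B·BC·BC·B·BC·B·BC
    A ↦ CA
    B ↦ BC
    C ↦ B

A->CA, B->BC, C->B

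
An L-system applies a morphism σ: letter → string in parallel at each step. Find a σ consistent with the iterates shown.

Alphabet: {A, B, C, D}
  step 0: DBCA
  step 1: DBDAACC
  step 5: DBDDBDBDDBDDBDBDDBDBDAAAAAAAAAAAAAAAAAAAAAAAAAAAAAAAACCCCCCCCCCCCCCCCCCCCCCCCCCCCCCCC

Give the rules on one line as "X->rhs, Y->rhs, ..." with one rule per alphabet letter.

A->CC, B->D, C->AA, D->DB

  step 0 ⇒ step 1: DBCA ⇒ DB·D·AA·CC
    A ↦ CC
    B ↦ D
    C ↦ AA
    D ↦ DB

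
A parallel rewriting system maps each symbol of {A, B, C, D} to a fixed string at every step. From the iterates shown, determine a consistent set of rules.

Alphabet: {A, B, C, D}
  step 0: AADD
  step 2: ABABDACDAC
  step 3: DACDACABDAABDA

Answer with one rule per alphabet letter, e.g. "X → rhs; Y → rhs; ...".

  step 2 ⇒ step 3: ABABDACDAC ⇒ D·AC·D·AC·AB·D·A·AB·D·A
    A ↦ D
    B ↦ AC
    C ↦ A
    D ↦ AB

A->D, B->AC, C->A, D->AB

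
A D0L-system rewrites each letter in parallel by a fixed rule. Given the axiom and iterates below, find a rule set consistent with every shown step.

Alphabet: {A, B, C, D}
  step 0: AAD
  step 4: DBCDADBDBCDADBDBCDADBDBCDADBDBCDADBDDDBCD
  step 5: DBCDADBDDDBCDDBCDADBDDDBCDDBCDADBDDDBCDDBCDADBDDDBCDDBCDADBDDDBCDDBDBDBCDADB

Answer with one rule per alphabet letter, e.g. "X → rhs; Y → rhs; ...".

  step 4 ⇒ step 5: DBCDADBDBCDADBDBCDADBDBCDADBDBCDADBDDDBCD ⇒ DB·CD·A·DB·DD·DB·CD·DB·CD·A·DB·DD·DB·CD·DB·CD·A·DB·DD·DB·CD·DB·CD·A·DB·DD·DB·CD·DB·CD·A·DB·DD·DB·CD·DB·DB·DB·CD·A·DB
    A ↦ DD
    B ↦ CD
    C ↦ A
    D ↦ DB

A->DD, B->CD, C->A, D->DB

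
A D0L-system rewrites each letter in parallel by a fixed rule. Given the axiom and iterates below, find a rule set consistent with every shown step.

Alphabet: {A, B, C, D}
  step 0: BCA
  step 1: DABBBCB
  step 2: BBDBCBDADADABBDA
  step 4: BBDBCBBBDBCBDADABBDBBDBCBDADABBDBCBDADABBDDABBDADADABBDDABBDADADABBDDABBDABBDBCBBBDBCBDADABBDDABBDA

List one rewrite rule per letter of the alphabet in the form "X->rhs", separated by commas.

A->BCB, B->DA, C->BB, D->BBD

  step 1 ⇒ step 2: DABBBCB ⇒ BBD·BCB·DA·DA·DA·BB·DA
    A ↦ BCB
    B ↦ DA
    C ↦ BB
    D ↦ BBD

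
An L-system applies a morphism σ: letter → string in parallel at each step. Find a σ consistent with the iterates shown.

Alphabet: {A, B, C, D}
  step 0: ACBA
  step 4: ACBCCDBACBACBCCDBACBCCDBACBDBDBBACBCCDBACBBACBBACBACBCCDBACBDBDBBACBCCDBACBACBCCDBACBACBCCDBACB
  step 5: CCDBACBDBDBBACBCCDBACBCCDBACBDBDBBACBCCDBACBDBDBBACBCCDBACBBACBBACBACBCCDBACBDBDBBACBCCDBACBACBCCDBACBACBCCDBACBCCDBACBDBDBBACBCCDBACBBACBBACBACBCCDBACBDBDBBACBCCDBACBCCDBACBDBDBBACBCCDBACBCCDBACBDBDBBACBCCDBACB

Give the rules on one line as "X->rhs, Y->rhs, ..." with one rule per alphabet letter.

A->CC, B->ACB, C->DB, D->B

  step 4 ⇒ step 5: ACBCCDBACBACBCCDBACBCCDBACBDBDBBACBCCDBACBBACBBACBACBCCDBACBDBDBBACBCCDBACBACBCCDBACBACBCCDBACB ⇒ CC·DB·ACB·DB·DB·B·ACB·CC·DB·ACB·CC·DB·ACB·DB·DB·B·ACB·CC·DB·ACB·DB·DB·B·ACB·CC·DB·ACB·B·ACB·B·ACB·ACB·CC·DB·ACB·DB·DB·B·ACB·CC·DB·ACB·ACB·CC·DB·ACB·ACB·CC·DB·ACB·CC·DB·ACB·DB·DB·B·ACB·CC·DB·ACB·B·ACB·B·ACB·ACB·CC·DB·ACB·DB·DB·B·ACB·CC·DB·ACB·CC·DB·ACB·DB·DB·B·ACB·CC·DB·ACB·CC·DB·ACB·DB·DB·B·ACB·CC·DB·ACB
    A ↦ CC
    B ↦ ACB
    C ↦ DB
    D ↦ B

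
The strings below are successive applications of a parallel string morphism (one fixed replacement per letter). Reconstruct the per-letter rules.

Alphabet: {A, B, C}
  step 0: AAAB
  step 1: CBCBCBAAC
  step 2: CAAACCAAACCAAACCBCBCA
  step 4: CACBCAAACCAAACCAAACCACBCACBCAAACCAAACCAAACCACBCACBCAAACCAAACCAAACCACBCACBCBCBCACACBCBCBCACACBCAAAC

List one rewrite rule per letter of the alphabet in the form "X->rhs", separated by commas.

  step 1 ⇒ step 2: CBCBCBAAC ⇒ CA·AAC·CA·AAC·CA·AAC·CB·CB·CA
    A ↦ CB
    B ↦ AAC
    C ↦ CA

A->CB, B->AAC, C->CA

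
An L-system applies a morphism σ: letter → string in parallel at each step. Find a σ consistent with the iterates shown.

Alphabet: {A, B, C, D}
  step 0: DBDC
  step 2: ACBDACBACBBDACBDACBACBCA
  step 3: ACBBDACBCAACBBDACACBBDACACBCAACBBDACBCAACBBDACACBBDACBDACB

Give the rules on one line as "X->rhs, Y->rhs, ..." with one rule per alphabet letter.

A->ACB, B->AC, C->BD, D->BCA

  step 2 ⇒ step 3: ACBDACBACBBDACBDACBACBCA ⇒ ACB·BD·AC·BCA·ACB·BD·AC·ACB·BD·AC·AC·BCA·ACB·BD·AC·BCA·ACB·BD·AC·ACB·BD·AC·BD·ACB
    A ↦ ACB
    B ↦ AC
    C ↦ BD
    D ↦ BCA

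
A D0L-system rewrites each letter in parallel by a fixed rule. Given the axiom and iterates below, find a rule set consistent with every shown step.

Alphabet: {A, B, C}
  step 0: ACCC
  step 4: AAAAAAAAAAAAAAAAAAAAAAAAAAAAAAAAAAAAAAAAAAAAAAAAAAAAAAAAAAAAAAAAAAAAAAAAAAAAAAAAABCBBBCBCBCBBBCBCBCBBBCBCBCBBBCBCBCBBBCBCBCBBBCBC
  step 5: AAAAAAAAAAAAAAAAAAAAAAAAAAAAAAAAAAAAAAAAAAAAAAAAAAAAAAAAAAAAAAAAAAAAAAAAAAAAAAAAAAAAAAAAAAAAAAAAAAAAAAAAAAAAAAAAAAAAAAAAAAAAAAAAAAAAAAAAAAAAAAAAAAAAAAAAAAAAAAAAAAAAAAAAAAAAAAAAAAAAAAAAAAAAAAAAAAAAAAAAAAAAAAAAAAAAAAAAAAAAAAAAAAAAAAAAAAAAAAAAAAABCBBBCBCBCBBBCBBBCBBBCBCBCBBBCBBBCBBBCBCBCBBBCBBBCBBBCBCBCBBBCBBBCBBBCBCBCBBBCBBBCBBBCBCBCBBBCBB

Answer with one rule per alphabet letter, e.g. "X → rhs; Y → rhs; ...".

A->AAA, B->BC, C->BB

  step 4 ⇒ step 5: AAAAAAAAAAAAAAAAAAAAAAAAAAAAAAAAAAAAAAAAAAAAAAAAAAAAAAAAAAAAAAAAAAAAAAAAAAAAAAAAABCBBBCBCBCBBBCBCBCBBBCBCBCBBBCBCBCBBBCBCBCBBBCBC ⇒ AAA·AAA·AAA·AAA·AAA·AAA·AAA·AAA·AAA·AAA·AAA·AAA·AAA·AAA·AAA·AAA·AAA·AAA·AAA·AAA·AAA·AAA·AAA·AAA·AAA·AAA·AAA·AAA·AAA·AAA·AAA·AAA·AAA·AAA·AAA·AAA·AAA·AAA·AAA·AAA·AAA·AAA·AAA·AAA·AAA·AAA·AAA·AAA·AAA·AAA·AAA·AAA·AAA·AAA·AAA·AAA·AAA·AAA·AAA·AAA·AAA·AAA·AAA·AAA·AAA·AAA·AAA·AAA·AAA·AAA·AAA·AAA·AAA·AAA·AAA·AAA·AAA·AAA·AAA·AAA·AAA·BC·BB·BC·BC·BC·BB·BC·BB·BC·BB·BC·BC·BC·BB·BC·BB·BC·BB·BC·BC·BC·BB·BC·BB·BC·BB·BC·BC·BC·BB·BC·BB·BC·BB·BC·BC·BC·BB·BC·BB·BC·BB·BC·BC·BC·BB·BC·BB
    A ↦ AAA
    B ↦ BC
    C ↦ BB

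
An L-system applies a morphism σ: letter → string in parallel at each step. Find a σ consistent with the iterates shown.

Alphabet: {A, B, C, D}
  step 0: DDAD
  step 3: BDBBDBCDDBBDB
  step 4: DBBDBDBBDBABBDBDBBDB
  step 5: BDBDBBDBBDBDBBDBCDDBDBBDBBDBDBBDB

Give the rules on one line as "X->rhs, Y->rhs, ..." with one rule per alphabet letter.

  step 4 ⇒ step 5: DBBDBDBBDBABBDBDBBDB ⇒ B·DB·DB·B·DB·B·DB·DB·B·DB·CD·DB·DB·B·DB·B·DB·DB·B·DB
    A ↦ CD
    B ↦ DB
    D ↦ B
  step 3 ⇒ step 4: BDBBDBCDDBBDB ⇒ DB·B·DB·DB·B·DB·A·B·B·DB·DB·B·DB
    C ↦ A

A->CD, B->DB, C->A, D->B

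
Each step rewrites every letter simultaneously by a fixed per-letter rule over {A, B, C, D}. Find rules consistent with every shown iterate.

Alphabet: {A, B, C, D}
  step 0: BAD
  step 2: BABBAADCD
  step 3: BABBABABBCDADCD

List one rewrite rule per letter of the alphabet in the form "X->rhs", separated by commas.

A->B, B->BA, C->AD, D->CD

  step 2 ⇒ step 3: BABBAADCD ⇒ BA·B·BA·BA·B·B·CD·AD·CD
    A ↦ B
    B ↦ BA
    C ↦ AD
    D ↦ CD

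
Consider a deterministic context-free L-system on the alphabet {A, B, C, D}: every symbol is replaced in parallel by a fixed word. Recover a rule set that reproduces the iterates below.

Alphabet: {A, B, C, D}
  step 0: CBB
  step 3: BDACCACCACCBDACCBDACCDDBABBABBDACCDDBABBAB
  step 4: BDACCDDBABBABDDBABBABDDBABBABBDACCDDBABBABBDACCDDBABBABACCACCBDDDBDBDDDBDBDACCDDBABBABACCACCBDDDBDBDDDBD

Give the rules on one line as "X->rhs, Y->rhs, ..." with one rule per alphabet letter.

  step 3 ⇒ step 4: BDACCACCACCBDACCBDACCDDBABBABBDACCDDBABBAB ⇒ BD·ACC·DD·BAB·BAB·DD·BAB·BAB·DD·BAB·BAB·BD·ACC·DD·BAB·BAB·BD·ACC·DD·BAB·BAB·ACC·ACC·BD·DD·BD·BD·DD·BD·BD·ACC·DD·BAB·BAB·ACC·ACC·BD·DD·BD·BD·DD·BD
    A ↦ DD
    B ↦ BD
    C ↦ BAB
    D ↦ ACC

A->DD, B->BD, C->BAB, D->ACC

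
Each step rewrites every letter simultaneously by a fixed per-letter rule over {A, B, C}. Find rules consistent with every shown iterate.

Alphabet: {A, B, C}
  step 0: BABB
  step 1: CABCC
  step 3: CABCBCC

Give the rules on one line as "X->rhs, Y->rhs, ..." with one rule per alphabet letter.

  step 0 ⇒ step 1: BABB ⇒ C·AB·C·C
    A ↦ AB
    B ↦ C
    C ↦ B  (constrained at step 1)

A->AB, B->C, C->B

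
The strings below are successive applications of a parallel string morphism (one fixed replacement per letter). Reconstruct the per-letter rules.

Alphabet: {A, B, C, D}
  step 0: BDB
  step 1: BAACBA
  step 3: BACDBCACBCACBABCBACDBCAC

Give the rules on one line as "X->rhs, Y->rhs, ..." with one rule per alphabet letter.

  step 0 ⇒ step 1: BDB ⇒ BA·AC·BA
    B ↦ BA
    D ↦ AC
    A ↦ CD  (constrained at step 1)
    C ↦ BC  (constrained at step 1)

A->CD, B->BA, C->BC, D->AC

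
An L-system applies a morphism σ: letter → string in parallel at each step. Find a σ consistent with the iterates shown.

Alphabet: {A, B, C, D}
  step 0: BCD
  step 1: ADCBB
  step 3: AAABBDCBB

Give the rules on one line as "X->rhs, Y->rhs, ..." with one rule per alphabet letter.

  step 0 ⇒ step 1: BCD ⇒ A·DC·BB
    B ↦ A
    C ↦ DC
    D ↦ BB
    A ↦ B  (constrained at step 1)

A->B, B->A, C->DC, D->BB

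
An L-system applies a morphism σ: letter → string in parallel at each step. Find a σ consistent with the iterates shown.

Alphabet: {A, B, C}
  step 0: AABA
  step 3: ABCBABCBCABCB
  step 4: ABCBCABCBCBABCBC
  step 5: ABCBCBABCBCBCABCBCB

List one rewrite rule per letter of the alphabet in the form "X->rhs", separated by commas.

  step 4 ⇒ step 5: ABCBCABCBCBABCBC ⇒ AB·C·B·C·B·AB·C·B·C·B·C·AB·C·B·C·B
    A ↦ AB
    B ↦ C
    C ↦ B

A->AB, B->C, C->B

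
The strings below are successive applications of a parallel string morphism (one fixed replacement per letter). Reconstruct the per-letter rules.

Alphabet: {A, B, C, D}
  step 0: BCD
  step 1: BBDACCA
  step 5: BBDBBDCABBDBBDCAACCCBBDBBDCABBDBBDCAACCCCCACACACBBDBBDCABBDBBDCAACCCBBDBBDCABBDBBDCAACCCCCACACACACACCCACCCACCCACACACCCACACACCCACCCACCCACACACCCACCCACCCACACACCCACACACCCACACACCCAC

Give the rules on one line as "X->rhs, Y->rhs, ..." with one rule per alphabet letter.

  step 0 ⇒ step 1: BCD ⇒ BBD·AC·CA
    B ↦ BBD
    C ↦ AC
    D ↦ CA
    A ↦ CC  (constrained at step 1)

A->CC, B->BBD, C->AC, D->CA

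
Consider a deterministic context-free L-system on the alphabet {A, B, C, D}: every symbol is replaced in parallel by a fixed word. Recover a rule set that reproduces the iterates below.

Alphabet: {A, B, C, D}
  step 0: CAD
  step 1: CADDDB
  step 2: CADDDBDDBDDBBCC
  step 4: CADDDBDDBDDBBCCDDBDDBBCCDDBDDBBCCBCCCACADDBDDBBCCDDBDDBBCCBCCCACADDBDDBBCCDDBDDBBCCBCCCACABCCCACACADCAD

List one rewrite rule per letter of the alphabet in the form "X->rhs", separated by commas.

  step 1 ⇒ step 2: CADDDB ⇒ CA·D·DDB·DDB·DDB·BCC
    A ↦ D
    B ↦ BCC
    C ↦ CA
    D ↦ DDB

A->D, B->BCC, C->CA, D->DDB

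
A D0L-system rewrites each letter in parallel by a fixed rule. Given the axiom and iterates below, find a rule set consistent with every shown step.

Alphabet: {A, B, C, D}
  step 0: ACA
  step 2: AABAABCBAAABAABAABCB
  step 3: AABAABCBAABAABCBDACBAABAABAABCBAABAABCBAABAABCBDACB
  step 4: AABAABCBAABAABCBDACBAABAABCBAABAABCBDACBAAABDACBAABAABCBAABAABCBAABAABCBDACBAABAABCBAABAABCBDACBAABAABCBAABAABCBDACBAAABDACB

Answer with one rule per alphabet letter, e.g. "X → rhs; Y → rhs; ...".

  step 3 ⇒ step 4: AABAABCBAABAABCBDACBAABAABAABCBAABAABCBAABAABCBDACB ⇒ AAB·AAB·CB·AAB·AAB·CB·DA·CB·AAB·AAB·CB·AAB·AAB·CB·DA·CB·A·AAB·DA·CB·AAB·AAB·CB·AAB·AAB·CB·AAB·AAB·CB·DA·CB·AAB·AAB·CB·AAB·AAB·CB·DA·CB·AAB·AAB·CB·AAB·AAB·CB·DA·CB·A·AAB·DA·CB
    A ↦ AAB
    B ↦ CB
    C ↦ DA
    D ↦ A

A->AAB, B->CB, C->DA, D->A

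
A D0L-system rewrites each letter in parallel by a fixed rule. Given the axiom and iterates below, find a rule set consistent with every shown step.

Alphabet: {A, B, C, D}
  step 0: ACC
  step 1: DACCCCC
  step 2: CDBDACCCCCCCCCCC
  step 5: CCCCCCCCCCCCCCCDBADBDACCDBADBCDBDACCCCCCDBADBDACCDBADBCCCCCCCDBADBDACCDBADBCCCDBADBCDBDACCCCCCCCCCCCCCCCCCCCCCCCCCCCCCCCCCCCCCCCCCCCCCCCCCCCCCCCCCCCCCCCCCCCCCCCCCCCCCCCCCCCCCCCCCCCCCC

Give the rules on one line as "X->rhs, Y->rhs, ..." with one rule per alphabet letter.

A->DAC, B->ADB, C->CC, D->CDB

  step 1 ⇒ step 2: DACCCCC ⇒ CDB·DAC·CC·CC·CC·CC·CC
    A ↦ DAC
    C ↦ CC
    D ↦ CDB
    B ↦ ADB  (constrained at step 2)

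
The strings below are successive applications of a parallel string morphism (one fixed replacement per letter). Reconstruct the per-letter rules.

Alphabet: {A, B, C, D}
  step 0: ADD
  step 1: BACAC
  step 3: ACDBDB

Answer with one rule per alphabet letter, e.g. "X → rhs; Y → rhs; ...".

A->B, B->D, C->A, D->AC

  step 0 ⇒ step 1: ADD ⇒ B·AC·AC
    A ↦ B
    D ↦ AC
    B ↦ D  (constrained at step 1)
    C ↦ A  (constrained at step 1)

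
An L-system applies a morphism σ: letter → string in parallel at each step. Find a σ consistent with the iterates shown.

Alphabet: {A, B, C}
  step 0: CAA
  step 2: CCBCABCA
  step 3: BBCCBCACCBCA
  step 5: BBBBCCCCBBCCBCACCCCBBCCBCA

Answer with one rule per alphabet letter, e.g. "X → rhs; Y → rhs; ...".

A->CA, B->CC, C->B

  step 2 ⇒ step 3: CCBCABCA ⇒ B·B·CC·B·CA·CC·B·CA
    A ↦ CA
    B ↦ CC
    C ↦ B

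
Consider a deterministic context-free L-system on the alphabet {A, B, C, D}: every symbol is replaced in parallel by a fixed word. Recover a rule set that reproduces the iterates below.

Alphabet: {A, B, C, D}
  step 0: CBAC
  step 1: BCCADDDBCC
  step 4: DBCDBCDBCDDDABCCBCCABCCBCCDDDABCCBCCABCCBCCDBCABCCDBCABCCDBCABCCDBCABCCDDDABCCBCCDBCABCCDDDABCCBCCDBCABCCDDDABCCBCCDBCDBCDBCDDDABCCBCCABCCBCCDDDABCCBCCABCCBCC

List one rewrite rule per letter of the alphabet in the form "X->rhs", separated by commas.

  step 0 ⇒ step 1: CBAC ⇒ BCC·A·DDD·BCC
    A ↦ DDD
    B ↦ A
    C ↦ BCC
    D ↦ DBC  (constrained at step 1)

A->DDD, B->A, C->BCC, D->DBC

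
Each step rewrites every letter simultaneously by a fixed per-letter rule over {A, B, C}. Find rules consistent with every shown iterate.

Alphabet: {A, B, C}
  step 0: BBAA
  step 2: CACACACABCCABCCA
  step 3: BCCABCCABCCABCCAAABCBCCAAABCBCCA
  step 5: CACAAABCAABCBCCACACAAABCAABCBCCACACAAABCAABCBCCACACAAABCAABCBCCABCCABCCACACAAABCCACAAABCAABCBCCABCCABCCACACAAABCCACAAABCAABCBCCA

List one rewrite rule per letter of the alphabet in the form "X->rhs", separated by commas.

A->CA, B->AA, C->BC

  step 2 ⇒ step 3: CACACACABCCABCCA ⇒ BC·CA·BC·CA·BC·CA·BC·CA·AA·BC·BC·CA·AA·BC·BC·CA
    A ↦ CA
    B ↦ AA
    C ↦ BC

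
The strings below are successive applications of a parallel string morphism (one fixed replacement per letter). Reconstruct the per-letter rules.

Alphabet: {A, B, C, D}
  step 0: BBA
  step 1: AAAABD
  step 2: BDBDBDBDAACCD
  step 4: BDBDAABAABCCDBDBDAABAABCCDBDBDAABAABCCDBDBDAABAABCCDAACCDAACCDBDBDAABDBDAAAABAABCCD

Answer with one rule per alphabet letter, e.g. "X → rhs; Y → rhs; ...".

  step 1 ⇒ step 2: AAAABD ⇒ BD·BD·BD·BD·AA·CCD
    A ↦ BD
    B ↦ AA
    D ↦ CCD
    C ↦ AAB  (constrained at step 2)

A->BD, B->AA, C->AAB, D->CCD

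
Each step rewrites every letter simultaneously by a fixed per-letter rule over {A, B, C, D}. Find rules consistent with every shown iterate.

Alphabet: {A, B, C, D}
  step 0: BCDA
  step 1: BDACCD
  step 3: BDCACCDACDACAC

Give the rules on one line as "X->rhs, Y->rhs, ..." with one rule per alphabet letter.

A->D, B->BD, C->AC, D->C

  step 0 ⇒ step 1: BCDA ⇒ BD·AC·C·D
    A ↦ D
    B ↦ BD
    C ↦ AC
    D ↦ C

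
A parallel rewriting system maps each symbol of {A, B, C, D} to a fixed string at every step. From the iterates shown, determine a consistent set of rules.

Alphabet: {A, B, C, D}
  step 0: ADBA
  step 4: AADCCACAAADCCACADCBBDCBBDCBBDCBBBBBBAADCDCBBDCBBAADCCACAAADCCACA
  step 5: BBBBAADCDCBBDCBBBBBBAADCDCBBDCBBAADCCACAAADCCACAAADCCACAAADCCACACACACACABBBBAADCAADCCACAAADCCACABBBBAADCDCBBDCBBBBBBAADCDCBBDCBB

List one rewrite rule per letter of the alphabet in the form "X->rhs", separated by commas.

  step 4 ⇒ step 5: AADCCACAAADCCACADCBBDCBBDCBBDCBBBBBBAADCDCBBDCBBAADCCACAAADCCACA ⇒ BB·BB·AA·DC·DC·BB·DC·BB·BB·BB·AA·DC·DC·BB·DC·BB·AA·DC·CA·CA·AA·DC·CA·CA·AA·DC·CA·CA·AA·DC·CA·CA·CA·CA·CA·CA·BB·BB·AA·DC·AA·DC·CA·CA·AA·DC·CA·CA·BB·BB·AA·DC·DC·BB·DC·BB·BB·BB·AA·DC·DC·BB·DC·BB
    A ↦ BB
    B ↦ CA
    C ↦ DC
    D ↦ AA

A->BB, B->CA, C->DC, D->AA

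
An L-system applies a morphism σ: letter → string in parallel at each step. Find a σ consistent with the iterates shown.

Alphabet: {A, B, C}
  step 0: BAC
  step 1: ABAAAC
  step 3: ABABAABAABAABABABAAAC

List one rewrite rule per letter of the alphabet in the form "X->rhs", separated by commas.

A->BA, B->A, C->AAC

  step 0 ⇒ step 1: BAC ⇒ A·BA·AAC
    A ↦ BA
    B ↦ A
    C ↦ AAC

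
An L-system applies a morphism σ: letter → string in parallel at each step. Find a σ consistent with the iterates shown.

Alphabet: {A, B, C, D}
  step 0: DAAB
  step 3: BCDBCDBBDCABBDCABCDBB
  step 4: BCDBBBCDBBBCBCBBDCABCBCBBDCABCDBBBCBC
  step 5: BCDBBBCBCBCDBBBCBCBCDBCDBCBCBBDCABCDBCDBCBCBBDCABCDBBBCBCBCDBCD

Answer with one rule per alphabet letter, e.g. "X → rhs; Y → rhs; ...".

A->CA, B->BC, C->D, D->BB

  step 4 ⇒ step 5: BCDBBBCDBBBCBCBBDCABCBCBBDCABCDBBBCBC ⇒ BC·D·BB·BC·BC·BC·D·BB·BC·BC·BC·D·BC·D·BC·BC·BB·D·CA·BC·D·BC·D·BC·BC·BB·D·CA·BC·D·BB·BC·BC·BC·D·BC·D
    A ↦ CA
    B ↦ BC
    C ↦ D
    D ↦ BB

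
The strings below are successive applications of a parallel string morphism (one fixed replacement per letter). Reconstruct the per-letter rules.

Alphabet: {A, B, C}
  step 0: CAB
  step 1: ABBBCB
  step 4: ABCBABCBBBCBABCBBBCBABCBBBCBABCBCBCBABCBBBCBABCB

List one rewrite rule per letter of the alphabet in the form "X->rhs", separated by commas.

  step 0 ⇒ step 1: CAB ⇒ AB·BB·CB
    A ↦ BB
    B ↦ CB
    C ↦ AB

A->BB, B->CB, C->AB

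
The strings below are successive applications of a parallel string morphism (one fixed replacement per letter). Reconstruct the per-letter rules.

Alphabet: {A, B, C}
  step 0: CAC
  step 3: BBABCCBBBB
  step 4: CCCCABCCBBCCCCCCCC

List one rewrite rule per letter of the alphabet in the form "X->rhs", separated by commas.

  step 3 ⇒ step 4: BBABCCBBBB ⇒ CC·CC·AB·CC·B·B·CC·CC·CC·CC
    A ↦ AB
    B ↦ CC
    C ↦ B

A->AB, B->CC, C->B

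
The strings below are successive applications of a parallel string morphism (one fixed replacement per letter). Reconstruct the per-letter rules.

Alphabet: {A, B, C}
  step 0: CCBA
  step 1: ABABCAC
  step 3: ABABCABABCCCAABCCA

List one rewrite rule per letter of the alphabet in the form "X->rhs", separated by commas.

  step 0 ⇒ step 1: CCBA ⇒ AB·AB·CA·C
    A ↦ C
    B ↦ CA
    C ↦ AB

A->C, B->CA, C->AB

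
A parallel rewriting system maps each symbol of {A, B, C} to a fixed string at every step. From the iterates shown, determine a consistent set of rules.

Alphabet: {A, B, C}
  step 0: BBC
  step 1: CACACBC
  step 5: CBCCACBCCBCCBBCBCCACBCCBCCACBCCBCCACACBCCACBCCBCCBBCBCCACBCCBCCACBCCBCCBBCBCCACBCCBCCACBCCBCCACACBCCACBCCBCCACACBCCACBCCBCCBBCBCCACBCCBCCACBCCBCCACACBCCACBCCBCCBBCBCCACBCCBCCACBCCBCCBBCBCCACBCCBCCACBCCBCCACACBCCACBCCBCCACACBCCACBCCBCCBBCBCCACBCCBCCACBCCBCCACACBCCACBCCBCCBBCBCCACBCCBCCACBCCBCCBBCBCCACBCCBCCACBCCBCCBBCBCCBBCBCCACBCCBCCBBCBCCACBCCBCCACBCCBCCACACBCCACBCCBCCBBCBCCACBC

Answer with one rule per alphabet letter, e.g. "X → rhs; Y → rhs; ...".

  step 0 ⇒ step 1: BBC ⇒ CA·CA·CBC
    B ↦ CA
    C ↦ CBC
    A ↦ CBB  (constrained at step 1)

A->CBB, B->CA, C->CBC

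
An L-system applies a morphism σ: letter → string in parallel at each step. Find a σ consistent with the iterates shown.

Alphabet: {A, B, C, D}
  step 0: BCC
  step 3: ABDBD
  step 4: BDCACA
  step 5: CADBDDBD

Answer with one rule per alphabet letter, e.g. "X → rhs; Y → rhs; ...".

  step 4 ⇒ step 5: BDCACA ⇒ C·A·D·BD·D·BD
    A ↦ BD
    B ↦ C
    C ↦ D
    D ↦ A

A->BD, B->C, C->D, D->A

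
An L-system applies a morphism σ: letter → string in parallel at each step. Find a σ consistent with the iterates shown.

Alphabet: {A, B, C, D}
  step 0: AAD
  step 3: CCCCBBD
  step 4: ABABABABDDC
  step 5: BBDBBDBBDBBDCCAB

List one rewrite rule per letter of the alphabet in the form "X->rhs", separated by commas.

  step 4 ⇒ step 5: ABABABABDDC ⇒ BB·D·BB·D·BB·D·BB·D·C·C·AB
    A ↦ BB
    B ↦ D
    C ↦ AB
    D ↦ C

A->BB, B->D, C->AB, D->C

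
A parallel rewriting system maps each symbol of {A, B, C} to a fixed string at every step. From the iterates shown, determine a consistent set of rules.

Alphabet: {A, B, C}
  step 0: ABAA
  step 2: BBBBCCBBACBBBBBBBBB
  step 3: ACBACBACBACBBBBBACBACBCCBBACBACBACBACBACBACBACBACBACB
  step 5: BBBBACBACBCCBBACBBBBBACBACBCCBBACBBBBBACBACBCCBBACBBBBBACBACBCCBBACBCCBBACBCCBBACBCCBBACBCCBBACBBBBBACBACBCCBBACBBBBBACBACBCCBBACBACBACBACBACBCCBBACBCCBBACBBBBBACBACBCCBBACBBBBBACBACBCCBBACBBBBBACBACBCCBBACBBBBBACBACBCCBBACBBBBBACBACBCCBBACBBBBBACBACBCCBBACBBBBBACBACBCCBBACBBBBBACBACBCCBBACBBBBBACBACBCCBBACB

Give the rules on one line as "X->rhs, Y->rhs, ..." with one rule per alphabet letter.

A->CC, B->ACB, C->BB

  step 2 ⇒ step 3: BBBBCCBBACBBBBBBBBB ⇒ ACB·ACB·ACB·ACB·BB·BB·ACB·ACB·CC·BB·ACB·ACB·ACB·ACB·ACB·ACB·ACB·ACB·ACB
    A ↦ CC
    B ↦ ACB
    C ↦ BB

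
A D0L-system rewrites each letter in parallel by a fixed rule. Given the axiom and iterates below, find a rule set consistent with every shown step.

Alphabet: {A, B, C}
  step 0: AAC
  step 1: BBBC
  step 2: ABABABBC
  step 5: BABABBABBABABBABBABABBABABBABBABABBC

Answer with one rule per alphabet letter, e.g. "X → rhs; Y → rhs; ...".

A->B, B->AB, C->BC

  step 1 ⇒ step 2: BBBC ⇒ AB·AB·AB·BC
    B ↦ AB
    C ↦ BC
  step 0 ⇒ step 1: AAC ⇒ B·B·BC
    A ↦ B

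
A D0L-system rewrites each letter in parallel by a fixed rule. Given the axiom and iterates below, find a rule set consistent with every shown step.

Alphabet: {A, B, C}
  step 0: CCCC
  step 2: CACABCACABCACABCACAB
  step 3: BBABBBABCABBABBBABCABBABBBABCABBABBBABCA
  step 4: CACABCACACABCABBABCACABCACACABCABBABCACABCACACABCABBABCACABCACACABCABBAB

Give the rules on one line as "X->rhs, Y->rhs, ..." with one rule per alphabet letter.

  step 3 ⇒ step 4: BBABBBABCABBABBBABCABBABBBABCABBABBBABCA ⇒ CA·CA·B·CA·CA·CA·B·CA·BBA·B·CA·CA·B·CA·CA·CA·B·CA·BBA·B·CA·CA·B·CA·CA·CA·B·CA·BBA·B·CA·CA·B·CA·CA·CA·B·CA·BBA·B
    A ↦ B
    B ↦ CA
    C ↦ BBA

A->B, B->CA, C->BBA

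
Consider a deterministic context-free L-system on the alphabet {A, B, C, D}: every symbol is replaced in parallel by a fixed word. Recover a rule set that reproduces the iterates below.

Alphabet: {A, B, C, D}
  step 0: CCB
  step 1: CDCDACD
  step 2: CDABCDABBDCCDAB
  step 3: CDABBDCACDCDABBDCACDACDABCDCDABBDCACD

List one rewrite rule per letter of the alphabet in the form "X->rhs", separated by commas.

  step 2 ⇒ step 3: CDABCDABBDCCDAB ⇒ CD·AB·BDC·ACD·CD·AB·BDC·ACD·ACD·AB·CD·CD·AB·BDC·ACD
    A ↦ BDC
    B ↦ ACD
    C ↦ CD
    D ↦ AB

A->BDC, B->ACD, C->CD, D->AB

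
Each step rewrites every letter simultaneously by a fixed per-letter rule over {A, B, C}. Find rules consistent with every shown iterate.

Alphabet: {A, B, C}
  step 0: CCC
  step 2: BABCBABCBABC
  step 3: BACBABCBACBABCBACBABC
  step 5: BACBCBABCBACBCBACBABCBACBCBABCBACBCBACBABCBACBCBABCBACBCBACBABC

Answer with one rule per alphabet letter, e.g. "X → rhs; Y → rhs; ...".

  step 2 ⇒ step 3: BABCBABCBABC ⇒ BA·C·BA·BC·BA·C·BA·BC·BA·C·BA·BC
    A ↦ C
    B ↦ BA
    C ↦ BC

A->C, B->BA, C->BC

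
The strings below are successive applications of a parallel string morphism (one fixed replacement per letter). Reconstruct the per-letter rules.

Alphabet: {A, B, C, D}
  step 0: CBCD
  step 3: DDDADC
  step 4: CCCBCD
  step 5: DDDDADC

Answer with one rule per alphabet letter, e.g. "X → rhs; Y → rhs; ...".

  step 4 ⇒ step 5: CCCBCD ⇒ D·D·D·DA·D·C
    B ↦ DA
    C ↦ D
    D ↦ C
  step 3 ⇒ step 4: DDDADC ⇒ C·C·C·B·C·D
    A ↦ B

A->B, B->DA, C->D, D->C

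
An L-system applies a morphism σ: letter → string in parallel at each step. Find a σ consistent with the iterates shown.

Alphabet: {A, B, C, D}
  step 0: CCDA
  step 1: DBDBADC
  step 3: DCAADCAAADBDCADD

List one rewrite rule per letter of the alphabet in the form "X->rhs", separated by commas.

  step 0 ⇒ step 1: CCDA ⇒ DB·DB·A·DC
    A ↦ DC
    C ↦ DB
    D ↦ A
    B ↦ DD  (constrained at step 1)

A->DC, B->DD, C->DB, D->A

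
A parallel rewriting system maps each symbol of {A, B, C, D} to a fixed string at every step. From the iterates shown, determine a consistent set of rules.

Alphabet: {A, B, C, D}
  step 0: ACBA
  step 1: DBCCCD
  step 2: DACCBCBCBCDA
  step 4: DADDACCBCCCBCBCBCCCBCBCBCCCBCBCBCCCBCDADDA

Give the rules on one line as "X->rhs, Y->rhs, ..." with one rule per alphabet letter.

A->D, B->CC, C->BC, D->DA

  step 1 ⇒ step 2: DBCCCD ⇒ DA·CC·BC·BC·BC·DA
    B ↦ CC
    C ↦ BC
    D ↦ DA
  step 0 ⇒ step 1: ACBA ⇒ D·BC·CC·D
    A ↦ D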